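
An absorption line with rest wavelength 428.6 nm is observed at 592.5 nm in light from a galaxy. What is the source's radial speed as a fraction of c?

0.313c

λ'/λ₀ = 1.3824 > 1 (redshift), so the source is receding.
λ'/λ₀ = √((1 + β)/(1 − β)) for a receding source ⇒ β = (r² − 1)/(r² + 1) with r = λ'/λ₀.
β = (1.9111 − 1)/(1.9111 + 1) ≈ 0.313.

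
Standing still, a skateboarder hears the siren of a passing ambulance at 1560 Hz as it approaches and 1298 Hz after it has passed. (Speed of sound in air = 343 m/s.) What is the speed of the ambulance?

31 m/s

f₁/f₂ = (v + v_s)/(v − v_s), so v_s = v · (f₁ − f₂)/(f₁ + f₂).
v_s = 343 × (1560 − 1298)/(1560 + 1298) = 343 × 262/2858 ≈ 31 m/s.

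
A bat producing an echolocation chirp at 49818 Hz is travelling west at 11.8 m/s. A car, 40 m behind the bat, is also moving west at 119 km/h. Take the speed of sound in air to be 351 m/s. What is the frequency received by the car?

119 km/h = 33.06 m/s.
The car is behind, so the bat is moving away from it while the car is moving toward the bat.
General Doppler shift: f' = f · (v + v_o)/(v + v_s).
f' = 49818 × (351 + 33.06)/(351 + 11.8) = 49818 × 384.06/362.8 ≈ 52737 Hz.

52737 Hz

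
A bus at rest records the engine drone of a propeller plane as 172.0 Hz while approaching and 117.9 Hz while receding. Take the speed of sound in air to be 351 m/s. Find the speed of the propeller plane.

66 m/s

f₁/f₂ = (v + v_s)/(v − v_s), so v_s = v · (f₁ − f₂)/(f₁ + f₂).
v_s = 351 × (172.0 − 117.9)/(172.0 + 117.9) = 351 × 54.1/289.9 ≈ 66 m/s.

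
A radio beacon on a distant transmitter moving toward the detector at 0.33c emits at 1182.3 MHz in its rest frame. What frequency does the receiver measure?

Relativistic Doppler for frequency: f' = f₀ · √((1 + β)/(1 − β)).
f' = 1182.3 × √(1.3300/0.6700) = 1182.3 × 1.40893 ≈ 1665.8 MHz.

1665.8 MHz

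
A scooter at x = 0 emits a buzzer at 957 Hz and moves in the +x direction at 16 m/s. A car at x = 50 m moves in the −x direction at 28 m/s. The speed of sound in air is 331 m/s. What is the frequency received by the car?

1091 Hz

The observer lies on the +x side, so the source is heading toward the observer and the observer is heading toward the source.
With source approaching and observer approaching, f' = f · (v + v_o)/(v − v_s).
f' = 957 × (331 + 28)/(331 − 16) = 957 × 359/315 ≈ 1091 Hz.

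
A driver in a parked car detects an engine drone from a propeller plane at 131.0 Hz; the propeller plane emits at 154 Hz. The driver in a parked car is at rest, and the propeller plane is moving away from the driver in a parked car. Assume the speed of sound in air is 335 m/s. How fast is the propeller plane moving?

59 m/s

f' = f · v/(v + v_s) ⇒ v_s = v · |1 − f/f'|.
v_s = 335 × |1 − 154/131.0| = 335 × 0.1756 ≈ 59 m/s.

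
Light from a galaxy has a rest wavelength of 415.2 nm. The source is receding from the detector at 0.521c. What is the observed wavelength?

Relativistic Doppler for wavelength: λ' = λ₀ · √((1 + β)/(1 − β)).
λ' = 415.2 × √(1.5210/0.4790) = 415.2 × 1.78196 ≈ 739.9 nm.

739.9 nm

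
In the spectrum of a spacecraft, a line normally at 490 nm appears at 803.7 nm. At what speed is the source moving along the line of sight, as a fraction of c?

λ'/λ₀ = 1.6402 > 1 (redshift), so the source is receding.
λ'/λ₀ = √((1 + β)/(1 − β)) for a receding source ⇒ β = (r² − 1)/(r² + 1) with r = λ'/λ₀.
β = (2.6903 − 1)/(2.6903 + 1) ≈ 0.458.

0.458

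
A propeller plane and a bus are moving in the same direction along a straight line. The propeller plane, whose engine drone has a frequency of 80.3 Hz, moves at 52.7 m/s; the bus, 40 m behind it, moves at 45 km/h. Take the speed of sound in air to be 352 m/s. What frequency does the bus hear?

45 km/h = 12.5 m/s.
The bus is behind, so the propeller plane is moving away from it while the bus is moving toward the propeller plane.
Both move, so f' = f · (v + v_o)/(v + v_s).
f' = 80.3 × (352 + 12.5)/(352 + 52.7) = 80.3 × 364.5/404.7 ≈ 72 Hz.

72 Hz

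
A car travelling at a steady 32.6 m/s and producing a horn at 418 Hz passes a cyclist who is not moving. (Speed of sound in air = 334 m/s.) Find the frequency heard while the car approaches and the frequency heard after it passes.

463 Hz approaching; 381 Hz receding

Approaching: f₁ = f · v/(v − v_s) = 418 × 334/301.4 ≈ 463 Hz.
Receding: f₂ = f · v/(v + v_s) = 418 × 334/366.6 ≈ 381 Hz.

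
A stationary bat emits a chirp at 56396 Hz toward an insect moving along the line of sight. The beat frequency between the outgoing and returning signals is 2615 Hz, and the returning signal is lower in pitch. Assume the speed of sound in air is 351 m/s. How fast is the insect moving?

8.3 m/s

Double Doppler shift off a moving reflector: f₂ = f₀ · (v + u)/(v − u) (u > 0 toward emitter).
Returning signal is lower, so f₂ = f₀ − Δf = 56396 − 2615 = 53781 Hz.
Rearranging, u = v · (f₂ − f₀)/(f₂ + f₀) = 351 × -2615/110177 ≈ -8.3 m/s.
So the insect is moving at 8.3 m/s away from the emitter.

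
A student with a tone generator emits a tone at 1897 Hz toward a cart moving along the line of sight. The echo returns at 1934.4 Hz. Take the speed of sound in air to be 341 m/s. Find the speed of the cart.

3.3 m/s

Double Doppler shift off a moving reflector: f₂ = f₀ · (v + u)/(v − u) (u > 0 toward emitter).
Rearranging, u = v · (f₂ − f₀)/(f₂ + f₀) = 341 × 37.4/3831.4 ≈ 3.3 m/s.
So the cart is moving at 3.3 m/s toward the emitter.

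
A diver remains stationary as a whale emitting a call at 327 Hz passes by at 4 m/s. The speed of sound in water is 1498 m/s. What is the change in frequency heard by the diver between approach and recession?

Approaching: f₁ = f · v/(v − v_s) = 327 × 1498/1494 ≈ 327.88 Hz.
Receding: f₂ = f · v/(v + v_s) = 327 × 1498/1502 ≈ 326.13 Hz.
Drop: f₁ − f₂ = 2f·v·v_s/(v² − v_s²) = 2 × 327 × 1498 × 4/(1498² − 4²) ≈ 1.75 Hz.

1.75 Hz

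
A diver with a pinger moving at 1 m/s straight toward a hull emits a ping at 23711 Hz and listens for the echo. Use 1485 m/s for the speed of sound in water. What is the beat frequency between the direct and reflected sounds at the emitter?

The hull receives the sound from a moving source: f₁ = f₀ · v/(v − v_e) = 23711 × 1485/1484 ≈ 23727.0 Hz.
On the return leg the diver with a pinger is a moving observer: f₂ = f₁ · (v + v_e)/v = 23727.0 × 1486/1485 ≈ 23743.0 Hz.
Equivalently f₂ = f₀ · (v + v_e)/(v − v_e).
Beat against the emitted tone: |f₂ − f₀| = 2v_e·f₀/(v − v_e) = 2 × 1 × 23711/1484 ≈ 32.0 Hz.

32.0 Hz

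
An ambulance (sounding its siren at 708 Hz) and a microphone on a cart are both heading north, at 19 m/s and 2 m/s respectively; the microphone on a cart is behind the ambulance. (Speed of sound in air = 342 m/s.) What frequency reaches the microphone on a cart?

The microphone on a cart is behind, so the ambulance is moving away from it while the microphone on a cart is moving toward the ambulance.
Both move, so f' = f · (v + v_o)/(v + v_s).
f' = 708 × (342 + 2)/(342 + 19) = 708 × 344/361 ≈ 675 Hz.

675 Hz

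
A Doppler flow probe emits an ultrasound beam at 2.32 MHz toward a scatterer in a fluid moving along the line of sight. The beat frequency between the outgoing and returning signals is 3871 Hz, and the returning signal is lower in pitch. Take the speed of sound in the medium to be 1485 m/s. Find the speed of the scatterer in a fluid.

Double Doppler shift off a moving reflector: f₂ = f₀ · (v + u)/(v − u) (u > 0 toward emitter).
Returning signal is lower, so f₂ = f₀ − Δf = 2320000 − 3871 = 2316129 Hz.
Rearranging, u = v · (f₂ − f₀)/(f₂ + f₀) = 1485 × -3871/4636129 ≈ -1.24 m/s.
So the scatterer in a fluid is moving at 1.24 m/s away from the emitter.

1.24 m/s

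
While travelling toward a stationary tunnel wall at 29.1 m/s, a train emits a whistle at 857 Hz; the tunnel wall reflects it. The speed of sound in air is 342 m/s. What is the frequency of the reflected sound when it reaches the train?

The tunnel wall receives the sound from a moving source: f₁ = f₀ · v/(v − v_e) = 857 × 342/312.9 ≈ 937 Hz.
On the return leg the train is a moving observer: f₂ = f₁ · (v + v_e)/v = 937 × 371.1/342 ≈ 1016 Hz.

1016 Hz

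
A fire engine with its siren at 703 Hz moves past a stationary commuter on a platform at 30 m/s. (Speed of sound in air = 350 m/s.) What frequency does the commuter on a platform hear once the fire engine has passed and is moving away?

648 Hz

Receding: f₂ = f · v/(v + v_s) = 703 × 350/380 ≈ 648 Hz.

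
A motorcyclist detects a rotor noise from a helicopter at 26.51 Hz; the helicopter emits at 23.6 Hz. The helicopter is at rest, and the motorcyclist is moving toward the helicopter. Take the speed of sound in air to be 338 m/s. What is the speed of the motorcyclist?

f' = f · (v + v_o)/v ⇒ v_o = v · |f'/f − 1|.
v_o = 338 × |26.51/23.6 − 1| = 338 × 0.1233 ≈ 42 m/s.

42 m/s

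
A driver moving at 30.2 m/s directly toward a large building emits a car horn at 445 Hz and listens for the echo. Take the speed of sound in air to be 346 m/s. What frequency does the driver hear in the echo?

The large building receives the sound from a moving source: f₁ = f₀ · v/(v − v_e) = 445 × 346/315.8 ≈ 488 Hz.
On the return leg the driver is a moving observer: f₂ = f₁ · (v + v_e)/v = 488 × 376.2/346 ≈ 530 Hz.
Equivalently f₂ = f₀ · (v + v_e)/(v − v_e).

530 Hz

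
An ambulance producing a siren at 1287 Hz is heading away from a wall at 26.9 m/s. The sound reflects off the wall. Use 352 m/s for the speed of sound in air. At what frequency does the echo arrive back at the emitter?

1104 Hz

The wall receives the sound from a moving source: f₁ = f₀ · v/(v + v_e) = 1287 × 352/378.9 ≈ 1196 Hz.
On the return leg the ambulance is a moving observer: f₂ = f₁ · (v − v_e)/v = 1196 × 325.1/352 ≈ 1104 Hz.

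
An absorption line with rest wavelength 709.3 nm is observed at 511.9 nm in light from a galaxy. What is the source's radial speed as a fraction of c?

0.315

λ'/λ₀ = 0.7217 < 1 (blueshift), so the source is approaching.
λ'/λ₀ = √((1 − β)/(1 + β)) for an approaching source ⇒ β = (1 − r²)/(1 + r²) with r = λ'/λ₀.
β = (1 − 0.5208)/(1 + 0.5208) ≈ 0.315.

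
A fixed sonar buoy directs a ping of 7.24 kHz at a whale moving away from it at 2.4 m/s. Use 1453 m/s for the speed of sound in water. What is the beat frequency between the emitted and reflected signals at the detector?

23.9 Hz

The whale first receives the wave as a moving observer: f₁ = f₀ · (v − u)/v = 7.24 × (1453 − 2.4)/1453 ≈ 7.2280 kHz.
The reflection then acts as a moving source: f₂ = f₁ · v/(v + u) ≈ 7.2161 kHz.
Equivalently f₂ = f₀ · (v − u)/(v + u).
Beat frequency (with f₀ = 7240 Hz): |f₂ − f₀| = 2u·f₀/(v + u) = 2 × 2.4 × 7240/1455.4 ≈ 23.9 Hz.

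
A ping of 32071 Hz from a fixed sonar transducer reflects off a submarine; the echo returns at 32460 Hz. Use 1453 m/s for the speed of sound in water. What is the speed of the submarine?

8.8 m/s

Double Doppler shift off a moving reflector: f₂ = f₀ · (v + u)/(v − u) (u > 0 toward emitter).
Rearranging, u = v · (f₂ − f₀)/(f₂ + f₀) = 1453 × 389/64531 ≈ 8.8 m/s.
So the submarine is moving at 8.8 m/s toward the emitter.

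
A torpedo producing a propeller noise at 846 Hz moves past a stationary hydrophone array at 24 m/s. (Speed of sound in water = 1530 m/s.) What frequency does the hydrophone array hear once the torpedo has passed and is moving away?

833 Hz

Receding: f₂ = f · v/(v + v_s) = 846 × 1530/1554 ≈ 833 Hz.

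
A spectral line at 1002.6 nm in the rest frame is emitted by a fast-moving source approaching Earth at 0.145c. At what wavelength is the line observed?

866.4 nm

Relativistic Doppler for wavelength: λ' = λ₀ · √((1 − β)/(1 + β)).
λ' = 1002.6 × √(0.8550/1.1450) = 1002.6 × 0.86413 ≈ 866.4 nm.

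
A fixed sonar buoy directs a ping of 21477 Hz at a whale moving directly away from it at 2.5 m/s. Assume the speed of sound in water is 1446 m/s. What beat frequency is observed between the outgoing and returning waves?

The whale first receives the wave as a moving observer: f₁ = f₀ · (v − u)/v = 21477 × (1446 − 2.5)/1446 ≈ 21439.9 Hz.
The reflection then acts as a moving source: f₂ = f₁ · v/(v + u) ≈ 21402.9 Hz.
Equivalently f₂ = f₀ · (v − u)/(v + u).
Beat frequency: |f₂ − f₀| = 2u·f₀/(v + u) = 2 × 2.5 × 21477/1448.5 ≈ 74 Hz.

74 Hz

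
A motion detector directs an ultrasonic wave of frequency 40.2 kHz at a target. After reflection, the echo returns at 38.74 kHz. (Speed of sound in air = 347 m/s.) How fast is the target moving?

Double Doppler shift off a moving reflector: f₂ = f₀ · (v + u)/(v − u) (u > 0 toward emitter).
Rearranging, u = v · (f₂ − f₀)/(f₂ + f₀) = 347 × -1.46/78.94 ≈ -6.4 m/s.
So the target is moving at 6.4 m/s away from the emitter.

6.4 m/s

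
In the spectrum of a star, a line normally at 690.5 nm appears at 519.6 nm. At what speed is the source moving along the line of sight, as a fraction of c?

λ'/λ₀ = 0.7525 < 1 (blueshift), so the source is approaching.
λ'/λ₀ = √((1 − β)/(1 + β)) for an approaching source ⇒ β = (1 − r²)/(1 + r²) with r = λ'/λ₀.
β = (1 − 0.5663)/(1 + 0.5663) ≈ 0.277.

0.277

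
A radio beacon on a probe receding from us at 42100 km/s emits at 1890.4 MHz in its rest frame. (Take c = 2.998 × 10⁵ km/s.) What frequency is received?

β = v/c = 42100/299800 = 0.1404.
Relativistic Doppler for frequency: f' = f₀ · √((1 − β)/(1 + β)).
f' = 1890.4 × √(0.8596/1.1404) = 1890.4 × 0.86818 ≈ 1641.2 MHz.

1641.2 MHz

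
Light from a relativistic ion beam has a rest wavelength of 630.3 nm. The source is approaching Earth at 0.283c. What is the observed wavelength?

Relativistic Doppler for wavelength: λ' = λ₀ · √((1 − β)/(1 + β)).
λ' = 630.3 × √(0.7170/1.2830) = 630.3 × 0.74756 ≈ 471.2 nm.

471.2 nm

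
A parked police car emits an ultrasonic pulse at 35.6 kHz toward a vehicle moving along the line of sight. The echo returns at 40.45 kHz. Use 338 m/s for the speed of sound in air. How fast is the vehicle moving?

21.6 m/s

Double Doppler shift off a moving reflector: f₂ = f₀ · (v + u)/(v − u) (u > 0 toward emitter).
Rearranging, u = v · (f₂ − f₀)/(f₂ + f₀) = 338 × 4.85/76.05 ≈ 21.6 m/s.
So the vehicle is moving at 21.6 m/s toward the emitter.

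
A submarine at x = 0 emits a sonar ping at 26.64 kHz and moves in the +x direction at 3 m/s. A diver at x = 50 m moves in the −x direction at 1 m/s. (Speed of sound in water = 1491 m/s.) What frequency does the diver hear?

26.7 kHz

The observer lies on the +x side, so the source is heading toward the observer and the observer is heading toward the source.
Both move, so f' = f · (v + v_o)/(v − v_s).
f' = 26.64 × (1491 + 1)/(1491 − 3) = 26.64 × 1492/1488 ≈ 26.7 kHz.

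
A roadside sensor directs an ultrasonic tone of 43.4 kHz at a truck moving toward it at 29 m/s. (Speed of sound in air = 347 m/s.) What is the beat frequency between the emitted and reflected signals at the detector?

7916 Hz

At the truck (a moving observer), f₁ = f₀ · (v + u)/v = 43.4 × 376/347 ≈ 47.03 kHz.
The reflection then acts as a moving source: f₂ = f₁ · v/(v − u) ≈ 51.32 kHz.
Equivalently f₂ = f₀ · (v + u)/(v − u).
Beat frequency (with f₀ = 43400 Hz): |f₂ − f₀| = 2u·f₀/(v − u) = 2 × 29 × 43400/318 ≈ 7916 Hz.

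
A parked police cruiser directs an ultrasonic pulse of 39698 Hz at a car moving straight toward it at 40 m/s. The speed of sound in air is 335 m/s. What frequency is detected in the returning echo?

50464 Hz

The car first receives the wave as a moving observer: f₁ = f₀ · (v + u)/v = 39698 × (335 + 40)/335 ≈ 44438 Hz.
On reflection it acts as a source moving toward the stationary detector: f₂ = f₁ · v/(v − u) = 44438 × 335/295 ≈ 50464 Hz.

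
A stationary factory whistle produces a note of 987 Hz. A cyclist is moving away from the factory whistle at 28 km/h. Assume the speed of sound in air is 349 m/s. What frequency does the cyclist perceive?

28 km/h = 7.778 m/s.
Moving observer, stationary source: f' = f · (v − v_o)/v.
f' = 987 × (349 − 7.778)/349 = 987 × 341.22/349 ≈ 965 Hz.

965 Hz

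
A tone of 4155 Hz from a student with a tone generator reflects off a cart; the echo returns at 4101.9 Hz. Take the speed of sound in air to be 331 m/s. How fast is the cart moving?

2.13 m/s

Double Doppler shift off a moving reflector: f₂ = f₀ · (v + u)/(v − u) (u > 0 toward emitter).
Rearranging, u = v · (f₂ − f₀)/(f₂ + f₀) = 331 × -53.1/8256.9 ≈ -2.13 m/s.
So the cart is moving at 2.13 m/s away from the emitter.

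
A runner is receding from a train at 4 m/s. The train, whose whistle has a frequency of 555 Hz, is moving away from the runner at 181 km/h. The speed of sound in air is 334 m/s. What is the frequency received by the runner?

181 km/h = 50.28 m/s.
Both move, so f' = f · (v − v_o)/(v + v_s).
f' = 555 × (334 − 4)/(334 + 50.28) = 555 × 330/384.28 ≈ 477 Hz.

477 Hz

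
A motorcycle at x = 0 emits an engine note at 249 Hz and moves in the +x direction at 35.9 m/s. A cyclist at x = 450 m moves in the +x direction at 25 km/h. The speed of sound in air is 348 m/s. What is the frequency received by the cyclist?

25 km/h = 6.944 m/s.
The observer lies on the +x side, so the source is heading toward the observer and the observer is heading away from the source.
General Doppler shift: f' = f · (v − v_o)/(v − v_s).
f' = 249 × (348 − 6.944)/(348 − 35.9) = 249 × 341.06/312.1 ≈ 272 Hz.

272 Hz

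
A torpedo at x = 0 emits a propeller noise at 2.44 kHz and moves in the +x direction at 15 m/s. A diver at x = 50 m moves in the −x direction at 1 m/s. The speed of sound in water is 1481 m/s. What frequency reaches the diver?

2.47 kHz

The observer lies on the +x side, so the source is heading toward the observer and the observer is heading toward the source.
Both move, so f' = f · (v + v_o)/(v − v_s).
f' = 2.44 × (1481 + 1)/(1481 − 15) = 2.44 × 1482/1466 ≈ 2.47 kHz.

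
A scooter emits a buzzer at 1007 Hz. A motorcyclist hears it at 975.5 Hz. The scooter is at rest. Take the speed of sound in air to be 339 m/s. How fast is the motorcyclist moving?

10.6 m/s

f' < f, so the motorcyclist is receding.
f' = f · (v − v_o)/v ⇒ v_o = v · |f'/f − 1|.
v_o = 339 × |975.5/1007 − 1| = 339 × 0.03128 ≈ 10.6 m/s.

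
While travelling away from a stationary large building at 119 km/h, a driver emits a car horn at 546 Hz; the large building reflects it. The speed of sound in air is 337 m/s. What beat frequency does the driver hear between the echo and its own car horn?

119 km/h = 33.06 m/s.
The large building receives the sound from a moving source: f₁ = f₀ · v/(v + v_e) = 546 × 337/370.06 ≈ 497.2 Hz.
On the return leg the driver is a moving observer: f₂ = f₁ · (v − v_e)/v = 497.2 × 303.94/337 ≈ 448.5 Hz.
Equivalently f₂ = f₀ · (v − v_e)/(v + v_e).
Beat against the emitted tone: |f₂ − f₀| = 2v_e·f₀/(v + v_e) = 2 × 33.06 × 546/370.06 ≈ 98 Hz.

98 Hz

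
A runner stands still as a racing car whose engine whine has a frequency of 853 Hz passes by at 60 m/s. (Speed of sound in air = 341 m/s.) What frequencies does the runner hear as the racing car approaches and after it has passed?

1035 Hz approaching; 725 Hz receding

Approaching: f₁ = f · v/(v − v_s) = 853 × 341/281 ≈ 1035 Hz.
Receding: f₂ = f · v/(v + v_s) = 853 × 341/401 ≈ 725 Hz.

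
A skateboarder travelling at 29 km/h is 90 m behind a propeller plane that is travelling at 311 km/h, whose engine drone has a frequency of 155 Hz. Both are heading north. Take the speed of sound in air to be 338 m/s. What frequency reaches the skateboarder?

126 Hz

311 km/h = 86.39 m/s; 29 km/h = 8.056 m/s.
The skateboarder is behind, so the propeller plane is moving away from it while the skateboarder is moving toward the propeller plane.
General Doppler shift: f' = f · (v + v_o)/(v + v_s).
f' = 155 × (338 + 8.056)/(338 + 86.39) = 155 × 346.06/424.39 ≈ 126 Hz.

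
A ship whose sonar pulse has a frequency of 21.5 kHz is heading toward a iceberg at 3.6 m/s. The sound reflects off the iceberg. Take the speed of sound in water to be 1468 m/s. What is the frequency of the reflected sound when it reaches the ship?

21.6 kHz

The iceberg receives the sound from a moving source: f₁ = f₀ · v/(v − v_e) = 21.5 × 1468/1464.4 ≈ 21.6 kHz.
On the return leg the ship is a moving observer: f₂ = f₁ · (v + v_e)/v = 21.6 × 1471.6/1468 ≈ 21.6 kHz.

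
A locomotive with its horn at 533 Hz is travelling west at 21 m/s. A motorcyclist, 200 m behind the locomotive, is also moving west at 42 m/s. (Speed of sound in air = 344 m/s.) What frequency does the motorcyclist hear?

564 Hz

The motorcyclist is behind, so the locomotive is moving away from it while the motorcyclist is moving toward the locomotive.
With source receding and observer approaching, f' = f · (v + v_o)/(v + v_s).
f' = 533 × (344 + 42)/(344 + 21) = 533 × 386/365 ≈ 564 Hz.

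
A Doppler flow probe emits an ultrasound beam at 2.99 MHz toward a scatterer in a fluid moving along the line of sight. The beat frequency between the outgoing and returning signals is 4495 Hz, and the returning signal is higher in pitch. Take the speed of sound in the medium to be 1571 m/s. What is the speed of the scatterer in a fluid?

1.18 m/s

Double Doppler shift off a moving reflector: f₂ = f₀ · (v + u)/(v − u) (u > 0 toward emitter).
Returning signal is higher, so f₂ = f₀ + Δf = 2990000 + 4495 = 2994495 Hz.
Rearranging, u = v · (f₂ − f₀)/(f₂ + f₀) = 1571 × 4495/5984495 ≈ 1.18 m/s.
So the scatterer in a fluid is moving at 1.18 m/s toward the emitter.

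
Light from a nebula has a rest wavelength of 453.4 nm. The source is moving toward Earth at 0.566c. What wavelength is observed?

Relativistic Doppler for wavelength: λ' = λ₀ · √((1 − β)/(1 + β)).
λ' = 453.4 × √(0.4340/1.5660) = 453.4 × 0.52644 ≈ 238.7 nm.

238.7 nm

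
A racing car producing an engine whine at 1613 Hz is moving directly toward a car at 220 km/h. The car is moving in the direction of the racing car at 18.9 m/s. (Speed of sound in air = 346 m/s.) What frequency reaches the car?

220 km/h = 61.11 m/s.
Both move, so f' = f · (v + v_o)/(v − v_s).
f' = 1613 × (346 + 18.9)/(346 − 61.11) = 1613 × 364.9/284.89 ≈ 2066 Hz.

2066 Hz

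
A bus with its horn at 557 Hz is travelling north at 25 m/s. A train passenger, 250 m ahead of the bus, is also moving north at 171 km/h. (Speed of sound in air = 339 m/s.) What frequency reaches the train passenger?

171 km/h = 47.5 m/s.
The train passenger is ahead, so the bus is moving toward it while the train passenger is moving away from the bus.
Both move, so f' = f · (v − v_o)/(v − v_s).
f' = 557 × (339 − 47.5)/(339 − 25) = 557 × 291.5/314 ≈ 517 Hz.

517 Hz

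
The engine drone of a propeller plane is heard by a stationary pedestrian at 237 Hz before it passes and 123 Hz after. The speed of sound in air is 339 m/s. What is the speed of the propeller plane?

f₁/f₂ = (v + v_s)/(v − v_s), so v_s = v · (f₁ − f₂)/(f₁ + f₂).
v_s = 339 × (237 − 123)/(237 + 123) = 339 × 114/360 ≈ 107 m/s.

107 m/s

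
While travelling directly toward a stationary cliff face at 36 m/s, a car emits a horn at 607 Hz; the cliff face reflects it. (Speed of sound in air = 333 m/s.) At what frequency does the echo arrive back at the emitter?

754 Hz

The cliff face receives the sound from a moving source: f₁ = f₀ · v/(v − v_e) = 607 × 333/297 ≈ 681 Hz.
On the return leg the car is a moving observer: f₂ = f₁ · (v + v_e)/v = 681 × 369/333 ≈ 754 Hz.
Equivalently f₂ = f₀ · (v + v_e)/(v − v_e).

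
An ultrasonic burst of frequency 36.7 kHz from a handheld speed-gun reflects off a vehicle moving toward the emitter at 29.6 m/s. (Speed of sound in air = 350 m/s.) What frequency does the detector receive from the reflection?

At the vehicle (a moving observer), f₁ = f₀ · (v + u)/v = 36.7 × 379.6/350 ≈ 39.8 kHz.
On reflection it acts as a source moving toward the stationary detector: f₂ = f₁ · v/(v − u) = 39.8 × 350/320.4 ≈ 43.5 kHz.

43.5 kHz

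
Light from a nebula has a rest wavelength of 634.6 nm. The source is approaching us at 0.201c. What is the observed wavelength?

517.6 nm

Relativistic Doppler for wavelength: λ' = λ₀ · √((1 − β)/(1 + β)).
λ' = 634.6 × √(0.7990/1.2010) = 634.6 × 0.81565 ≈ 517.6 nm.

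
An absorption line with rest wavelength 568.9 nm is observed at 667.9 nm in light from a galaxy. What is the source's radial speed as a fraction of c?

0.159c

λ'/λ₀ = 1.1740 > 1 (redshift), so the source is receding.
λ'/λ₀ = √((1 + β)/(1 − β)) for a receding source ⇒ β = (r² − 1)/(r² + 1) with r = λ'/λ₀.
β = (1.3783 − 1)/(1.3783 + 1) ≈ 0.159.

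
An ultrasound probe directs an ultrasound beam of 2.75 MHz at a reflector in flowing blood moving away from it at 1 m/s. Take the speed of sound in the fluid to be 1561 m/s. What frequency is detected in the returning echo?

2.746 MHz

At the reflector in flowing blood (a moving observer), f₁ = f₀ · (v − u)/v = 2.75 × 1560/1561 ≈ 2.748 MHz.
On reflection it acts as a source moving away from the stationary detector: f₂ = f₁ · v/(v + u) = 2.748 × 1561/1562 ≈ 2.746 MHz.
Equivalently f₂ = f₀ · (v − u)/(v + u).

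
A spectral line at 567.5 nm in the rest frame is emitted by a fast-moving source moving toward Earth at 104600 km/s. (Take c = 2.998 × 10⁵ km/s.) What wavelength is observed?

394.3 nm

β = v/c = 104600/299800 = 0.3489.
Relativistic Doppler for wavelength: λ' = λ₀ · √((1 − β)/(1 + β)).
λ' = 567.5 × √(0.6511/1.3489) = 567.5 × 0.69476 ≈ 394.3 nm.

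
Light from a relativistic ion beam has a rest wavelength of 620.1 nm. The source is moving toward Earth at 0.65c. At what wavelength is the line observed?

Relativistic Doppler for wavelength: λ' = λ₀ · √((1 − β)/(1 + β)).
λ' = 620.1 × √(0.3500/1.6500) = 620.1 × 0.46057 ≈ 285.6 nm.

285.6 nm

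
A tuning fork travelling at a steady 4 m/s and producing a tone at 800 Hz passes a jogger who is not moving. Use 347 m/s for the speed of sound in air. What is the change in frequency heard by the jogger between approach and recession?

Approaching: f₁ = f · v/(v − v_s) = 800 × 347/343 ≈ 809.3 Hz.
Receding: f₂ = f · v/(v + v_s) = 800 × 347/351 ≈ 790.9 Hz.
Drop: f₁ − f₂ = 2f·v·v_s/(v² − v_s²) = 2 × 800 × 347 × 4/(347² − 4²) ≈ 18.4 Hz.

18.4 Hz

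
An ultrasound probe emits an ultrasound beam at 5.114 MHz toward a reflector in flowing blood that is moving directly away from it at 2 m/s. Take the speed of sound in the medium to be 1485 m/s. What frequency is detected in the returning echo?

5.100 MHz

At the reflector in flowing blood (a moving observer), f₁ = f₀ · (v − u)/v = 5.114 × 1483/1485 ≈ 5.107 MHz.
On reflection it acts as a source moving away from the stationary detector: f₂ = f₁ · v/(v + u) = 5.107 × 1485/1487 ≈ 5.100 MHz.
Equivalently f₂ = f₀ · (v − u)/(v + u).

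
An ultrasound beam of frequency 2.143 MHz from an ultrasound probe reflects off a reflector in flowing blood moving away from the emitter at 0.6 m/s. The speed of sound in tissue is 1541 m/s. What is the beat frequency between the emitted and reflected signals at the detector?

1668 Hz

At the reflector in flowing blood (a moving observer), f₁ = f₀ · (v − u)/v = 2.143 × 1540.4/1541 ≈ 2.142166 MHz.
The reflection then acts as a moving source: f₂ = f₁ · v/(v + u) ≈ 2.141332 MHz.
Beat frequency (with f₀ = 2143000 Hz): |f₂ − f₀| = 2u·f₀/(v + u) = 2 × 0.6 × 2143000/1541.6 ≈ 1668 Hz.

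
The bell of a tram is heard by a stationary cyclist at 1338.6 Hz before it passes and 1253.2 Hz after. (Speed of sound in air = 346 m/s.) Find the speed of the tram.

11.4 m/s

f₁/f₂ = (v + v_s)/(v − v_s), so v_s = v · (f₁ − f₂)/(f₁ + f₂).
v_s = 346 × (1338.6 − 1253.2)/(1338.6 + 1253.2) = 346 × 85.4/2591.8 ≈ 11.4 m/s.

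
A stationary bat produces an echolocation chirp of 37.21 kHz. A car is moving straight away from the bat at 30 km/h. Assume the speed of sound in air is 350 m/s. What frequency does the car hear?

36.3 kHz

30 km/h = 8.333 m/s.
Moving observer, stationary source: f' = f · (v − v_o)/v.
f' = 37.21 × (350 − 8.333)/350 = 37.21 × 341.67/350 ≈ 36.3 kHz.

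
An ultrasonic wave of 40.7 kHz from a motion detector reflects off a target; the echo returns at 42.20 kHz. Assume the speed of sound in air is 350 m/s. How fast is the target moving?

6.3 m/s

Double Doppler shift off a moving reflector: f₂ = f₀ · (v + u)/(v − u) (u > 0 toward emitter).
Rearranging, u = v · (f₂ − f₀)/(f₂ + f₀) = 350 × 1.50/82.90 ≈ 6.3 m/s.
So the target is moving at 6.3 m/s toward the emitter.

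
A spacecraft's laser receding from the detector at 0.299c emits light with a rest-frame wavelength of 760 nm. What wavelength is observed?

Relativistic Doppler for wavelength: λ' = λ₀ · √((1 + β)/(1 − β)).
λ' = 760 × √(1.2990/0.7010) = 760 × 1.36127 ≈ 1034.6 nm.

1034.6 nm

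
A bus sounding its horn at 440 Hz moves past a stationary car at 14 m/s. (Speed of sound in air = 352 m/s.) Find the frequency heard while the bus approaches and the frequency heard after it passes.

458 Hz approaching; 423 Hz receding

Approaching: f₁ = f · v/(v − v_s) = 440 × 352/338 ≈ 458 Hz.
Receding: f₂ = f · v/(v + v_s) = 440 × 352/366 ≈ 423 Hz.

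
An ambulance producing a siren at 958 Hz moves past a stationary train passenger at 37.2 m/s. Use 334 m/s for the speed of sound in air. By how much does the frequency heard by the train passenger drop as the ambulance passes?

216 Hz

Approaching: f₁ = f · v/(v − v_s) = 958 × 334/296.8 ≈ 1078 Hz.
Receding: f₂ = f · v/(v + v_s) = 958 × 334/371.2 ≈ 862 Hz.
Drop: f₁ − f₂ = 2f·v·v_s/(v² − v_s²) = 2 × 958 × 334 × 37.2/(334² − 37.2²) ≈ 216 Hz.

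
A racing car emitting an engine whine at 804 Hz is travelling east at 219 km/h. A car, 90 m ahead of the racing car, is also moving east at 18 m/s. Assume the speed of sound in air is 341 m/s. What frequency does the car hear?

927 Hz

219 km/h = 60.83 m/s.
The car is ahead, so the racing car is moving toward it while the car is moving away from the racing car.
Both move, so f' = f · (v − v_o)/(v − v_s).
f' = 804 × (341 − 18)/(341 − 60.83) = 804 × 323/280.17 ≈ 927 Hz.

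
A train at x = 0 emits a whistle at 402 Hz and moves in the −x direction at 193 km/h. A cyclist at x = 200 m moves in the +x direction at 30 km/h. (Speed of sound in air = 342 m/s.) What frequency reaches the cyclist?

339 Hz

193 km/h = 53.61 m/s; 30 km/h = 8.333 m/s.
The observer lies on the +x side, so the source is heading away from the observer and the observer is heading away from the source.
With source receding and observer receding, f' = f · (v − v_o)/(v + v_s).
f' = 402 × (342 − 8.333)/(342 + 53.61) = 402 × 333.67/395.61 ≈ 339 Hz.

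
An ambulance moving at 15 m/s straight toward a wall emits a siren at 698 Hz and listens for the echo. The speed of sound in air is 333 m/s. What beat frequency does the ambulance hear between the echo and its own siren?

66 Hz

The wall receives the sound from a moving source: f₁ = f₀ · v/(v − v_e) = 698 × 333/318 ≈ 730.9 Hz.
On the return leg the ambulance is a moving observer: f₂ = f₁ · (v + v_e)/v = 730.9 × 348/333 ≈ 763.8 Hz.
Equivalently f₂ = f₀ · (v + v_e)/(v − v_e).
Beat against the emitted tone: |f₂ − f₀| = 2v_e·f₀/(v − v_e) = 2 × 15 × 698/318 ≈ 66 Hz.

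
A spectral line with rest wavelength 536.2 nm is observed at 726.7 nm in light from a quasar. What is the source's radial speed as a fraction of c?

0.295c

λ'/λ₀ = 1.3553 > 1 (redshift), so the source is receding.
λ'/λ₀ = √((1 + β)/(1 − β)) for a receding source ⇒ β = (r² − 1)/(r² + 1) with r = λ'/λ₀.
β = (1.8368 − 1)/(1.8368 + 1) ≈ 0.295.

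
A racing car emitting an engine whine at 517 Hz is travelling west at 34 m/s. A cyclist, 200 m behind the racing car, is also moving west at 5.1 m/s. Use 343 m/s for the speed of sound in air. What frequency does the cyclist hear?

477 Hz

The cyclist is behind, so the racing car is moving away from it while the cyclist is moving toward the racing car.
Both move, so f' = f · (v + v_o)/(v + v_s).
f' = 517 × (343 + 5.1)/(343 + 34) = 517 × 348.1/377 ≈ 477 Hz.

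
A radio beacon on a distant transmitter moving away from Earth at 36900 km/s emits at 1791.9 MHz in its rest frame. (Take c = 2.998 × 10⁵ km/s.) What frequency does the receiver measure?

1583.4 MHz

β = v/c = 36900/299800 = 0.1231.
Relativistic Doppler for frequency: f' = f₀ · √((1 − β)/(1 + β)).
f' = 1791.9 × √(0.8769/1.1231) = 1791.9 × 0.88364 ≈ 1583.4 MHz.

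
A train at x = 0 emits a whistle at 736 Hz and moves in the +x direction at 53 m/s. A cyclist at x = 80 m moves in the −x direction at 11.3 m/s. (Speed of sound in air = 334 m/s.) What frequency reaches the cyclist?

904 Hz

The observer lies on the +x side, so the source is heading toward the observer and the observer is heading toward the source.
General Doppler shift: f' = f · (v + v_o)/(v − v_s).
f' = 736 × (334 + 11.3)/(334 − 53) = 736 × 345.3/281 ≈ 904 Hz.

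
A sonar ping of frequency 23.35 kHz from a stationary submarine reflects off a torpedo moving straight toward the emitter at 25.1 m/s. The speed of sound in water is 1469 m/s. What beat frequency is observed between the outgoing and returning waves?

812 Hz

The torpedo first receives the wave as a moving observer: f₁ = f₀ · (v + u)/v = 23.35 × (1469 + 25.1)/1469 ≈ 23.749 kHz.
The reflection then acts as a moving source: f₂ = f₁ · v/(v − u) ≈ 24.162 kHz.
Beat frequency (with f₀ = 23350 Hz): |f₂ − f₀| = 2u·f₀/(v − u) = 2 × 25.1 × 23350/1443.9 ≈ 812 Hz.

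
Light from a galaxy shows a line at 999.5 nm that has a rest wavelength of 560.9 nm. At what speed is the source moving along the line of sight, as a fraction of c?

0.521

λ'/λ₀ = 1.7820 > 1 (redshift), so the source is receding.
λ'/λ₀ = √((1 + β)/(1 − β)) for a receding source ⇒ β = (r² − 1)/(r² + 1) with r = λ'/λ₀.
β = (3.1754 − 1)/(3.1754 + 1) ≈ 0.521.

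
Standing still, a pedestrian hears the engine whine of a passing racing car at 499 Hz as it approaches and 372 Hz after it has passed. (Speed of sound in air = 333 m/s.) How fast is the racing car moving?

f₁/f₂ = (v + v_s)/(v − v_s), so v_s = v · (f₁ − f₂)/(f₁ + f₂).
v_s = 333 × (499 − 372)/(499 + 372) = 333 × 127/871 ≈ 49 m/s.

49 m/s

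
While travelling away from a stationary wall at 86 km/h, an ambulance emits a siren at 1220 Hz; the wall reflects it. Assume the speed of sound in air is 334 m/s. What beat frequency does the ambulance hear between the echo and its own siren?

86 km/h = 23.89 m/s.
The wall receives the sound from a moving source: f₁ = f₀ · v/(v + v_e) = 1220 × 334/357.89 ≈ 1138.6 Hz.
On the return leg the ambulance is a moving observer: f₂ = f₁ · (v − v_e)/v = 1138.6 × 310.11/334 ≈ 1057.1 Hz.
Equivalently f₂ = f₀ · (v − v_e)/(v + v_e).
Beat against the emitted tone: |f₂ − f₀| = 2v_e·f₀/(v + v_e) = 2 × 23.89 × 1220/357.89 ≈ 163 Hz.

163 Hz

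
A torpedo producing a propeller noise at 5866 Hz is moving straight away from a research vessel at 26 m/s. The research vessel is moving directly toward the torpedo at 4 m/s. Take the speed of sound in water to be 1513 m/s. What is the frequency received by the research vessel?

With source receding and observer approaching, f' = f · (v + v_o)/(v + v_s).
f' = 5866 × (1513 + 4)/(1513 + 26) = 5866 × 1517/1539 ≈ 5782 Hz.

5782 Hz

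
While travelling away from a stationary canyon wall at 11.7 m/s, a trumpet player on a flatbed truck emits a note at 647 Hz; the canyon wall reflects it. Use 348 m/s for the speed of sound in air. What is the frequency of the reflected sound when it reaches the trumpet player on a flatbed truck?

605 Hz

The canyon wall receives the sound from a moving source: f₁ = f₀ · v/(v + v_e) = 647 × 348/359.7 ≈ 626 Hz.
On the return leg the trumpet player on a flatbed truck is a moving observer: f₂ = f₁ · (v − v_e)/v = 626 × 336.3/348 ≈ 605 Hz.
Equivalently f₂ = f₀ · (v − v_e)/(v + v_e).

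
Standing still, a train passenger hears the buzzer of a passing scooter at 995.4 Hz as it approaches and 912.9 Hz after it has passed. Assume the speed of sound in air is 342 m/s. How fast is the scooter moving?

f₁/f₂ = (v + v_s)/(v − v_s), so v_s = v · (f₁ − f₂)/(f₁ + f₂).
v_s = 342 × (995.4 − 912.9)/(995.4 + 912.9) = 342 × 82.5/1908.3 ≈ 14.8 m/s.

14.8 m/s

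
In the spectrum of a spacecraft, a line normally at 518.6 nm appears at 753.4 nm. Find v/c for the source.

0.357c

λ'/λ₀ = 1.4528 > 1 (redshift), so the source is receding.
λ'/λ₀ = √((1 + β)/(1 − β)) for a receding source ⇒ β = (r² − 1)/(r² + 1) with r = λ'/λ₀.
β = (2.1105 − 1)/(2.1105 + 1) ≈ 0.357.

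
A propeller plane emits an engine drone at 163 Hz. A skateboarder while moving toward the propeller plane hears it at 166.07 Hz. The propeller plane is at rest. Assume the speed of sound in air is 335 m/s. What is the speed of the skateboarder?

f' = f · (v + v_o)/v ⇒ v_o = v · |f'/f − 1|.
v_o = 335 × |166.07/163 − 1| = 335 × 0.01883 ≈ 6.3 m/s.

6.3 m/s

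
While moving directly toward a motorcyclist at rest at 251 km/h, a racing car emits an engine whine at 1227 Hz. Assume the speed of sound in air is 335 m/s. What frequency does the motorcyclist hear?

1549 Hz

251 km/h = 69.72 m/s.
Moving source, stationary observer: f' = f · v/(v − v_s) since the source is approaching.
f' = 1227 × 335/(335 − 69.72) = 1227 × 335/265.3 ≈ 1549 Hz.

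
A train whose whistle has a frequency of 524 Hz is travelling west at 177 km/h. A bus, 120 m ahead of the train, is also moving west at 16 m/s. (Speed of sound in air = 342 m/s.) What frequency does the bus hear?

177 km/h = 49.17 m/s.
The bus is ahead, so the train is moving toward it while the bus is moving away from the train.
With source approaching and observer receding, f' = f · (v − v_o)/(v − v_s).
f' = 524 × (342 − 16)/(342 − 49.17) = 524 × 326/292.83 ≈ 583 Hz.

583 Hz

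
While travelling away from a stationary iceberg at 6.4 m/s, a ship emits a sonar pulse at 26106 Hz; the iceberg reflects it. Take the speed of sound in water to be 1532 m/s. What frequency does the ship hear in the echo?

25889 Hz

The iceberg receives the sound from a moving source: f₁ = f₀ · v/(v + v_e) = 26106 × 1532/1538.4 ≈ 25997 Hz.
On the return leg the ship is a moving observer: f₂ = f₁ · (v − v_e)/v = 25997 × 1525.6/1532 ≈ 25889 Hz.
Equivalently f₂ = f₀ · (v − v_e)/(v + v_e).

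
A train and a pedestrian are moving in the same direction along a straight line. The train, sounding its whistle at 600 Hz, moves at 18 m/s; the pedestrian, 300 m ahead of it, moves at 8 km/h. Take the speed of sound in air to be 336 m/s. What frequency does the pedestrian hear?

8 km/h = 2.222 m/s.
The pedestrian is ahead, so the train is moving toward it while the pedestrian is moving away from the train.
Both move, so f' = f · (v − v_o)/(v − v_s).
f' = 600 × (336 − 2.222)/(336 − 18) = 600 × 333.78/318 ≈ 630 Hz.

630 Hz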